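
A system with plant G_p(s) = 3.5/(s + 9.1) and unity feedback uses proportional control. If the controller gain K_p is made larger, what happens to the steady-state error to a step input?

decrease

e_ss = 1/(1 + K_p·G_p(0)); a larger K_p raises the denominator, so e_ss decreases.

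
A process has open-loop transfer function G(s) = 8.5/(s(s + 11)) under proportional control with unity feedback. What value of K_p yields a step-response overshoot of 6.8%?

From %OS = 100·exp(−πζ/√(1−ζ²)) = 6.8%, ζ = −ln(0.068)/√(π²+ln²(0.068)) = 0.6502.
Characteristic equation s² + 11s + 8.5K_p = 0 gives ζ = 11/(2√(8.5K_p)).
Setting ζ = 0.6502: √(8.5K_p) = 11/(2·0.6502) = 8.459, so K_p = 71.56/8.5 = 8.42.

K_p = 8.42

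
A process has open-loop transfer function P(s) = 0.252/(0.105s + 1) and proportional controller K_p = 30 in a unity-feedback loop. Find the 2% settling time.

Closed loop: T(s) = K_p·P/(1+K_p·P) = 7.56/(0.105s + 1 + 7.56), with pole at s = −(1 + 7.56)/0.105 = −81.52.
τ = 1/81.52 = 0.01227 s, so 2% settling time ≈ 4τ = 0.0491 s.

T_s ≈ 0.0491 s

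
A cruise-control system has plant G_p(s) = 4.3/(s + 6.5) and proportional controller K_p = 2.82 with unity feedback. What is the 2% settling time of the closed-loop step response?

T_s ≈ 0.215 s

Closed-loop transfer function: T(s) = K_p·G_p(s)/(1 + K_p·G_p(s)) = 12.13/(s + 6.5 + 12.13) = 12.13/(s + 18.63).
Time constant τ = 1/18.63 = 0.05369 s, so the 2% settling time is about 4τ = 0.215 s.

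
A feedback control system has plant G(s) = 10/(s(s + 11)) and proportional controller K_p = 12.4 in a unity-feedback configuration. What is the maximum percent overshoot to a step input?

16.8%

Closed-loop characteristic equation: s² + 11s + 124 = 0, so ω_n = 11.14 rad/s and ζ = 11/(2·11.14) = 0.4939.
%OS = 100·exp(−πζ/√(1−ζ²)) = 100·exp(−π·0.4939/√0.756) = 16.8%.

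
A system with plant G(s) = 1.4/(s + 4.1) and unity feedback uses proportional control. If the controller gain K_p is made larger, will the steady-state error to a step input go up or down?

e_ss = 1/(1 + K_p·G(0)); a larger K_p raises the denominator, so e_ss decreases.

decrease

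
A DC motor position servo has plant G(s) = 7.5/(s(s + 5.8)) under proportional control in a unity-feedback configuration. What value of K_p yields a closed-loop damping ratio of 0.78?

K_p = 1.84

Closed-loop characteristic equation: s² + 5.8s + K_p·7.5 = 0.
So ω_n = √(7.5K_p) and 2ζω_n = 5.8, giving ζ = 5.8/(2√(7.5K_p)).
Setting ζ = 0.78: √(7.5K_p) = 5.8/(2·0.78) = 3.718, so K_p = 13.82/7.5 = 1.84.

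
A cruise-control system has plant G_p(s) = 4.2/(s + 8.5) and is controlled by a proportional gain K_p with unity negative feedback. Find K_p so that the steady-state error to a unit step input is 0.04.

For a type-0 loop with proportional control, e_ss = 1/(1 + K_p·G_p(0)).
G_p(0) = 0.4941. Require 1/(1 + K_p·0.4941) = 0.04, so 1 + 0.4941·K_p = 25.
K_p = (25 − 1)/0.4941 = 48.6.

K_p = 48.6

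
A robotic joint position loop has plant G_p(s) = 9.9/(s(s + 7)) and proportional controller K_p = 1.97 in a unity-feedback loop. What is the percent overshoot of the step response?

Closed-loop characteristic equation: s² + 7s + 19.5 = 0, so ω_n = 4.416 rad/s and ζ = 7/(2·4.416) = 0.7925.
%OS = 100·exp(−πζ/√(1−ζ²)) = 100·exp(−π·0.7925/√0.3719) = 1.69%.

1.69%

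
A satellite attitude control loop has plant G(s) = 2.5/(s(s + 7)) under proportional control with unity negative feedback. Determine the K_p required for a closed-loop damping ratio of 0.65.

K_p = 11.6

Closed-loop characteristic equation: s² + 7s + K_p·2.5 = 0.
So ω_n = √(2.5K_p) and 2ζω_n = 7, giving ζ = 7/(2√(2.5K_p)).
Setting ζ = 0.65: √(2.5K_p) = 7/(2·0.65) = 5.385, so K_p = 28.99/2.5 = 11.6.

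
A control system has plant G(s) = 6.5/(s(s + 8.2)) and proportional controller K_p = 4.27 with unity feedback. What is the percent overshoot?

2.04%

From 1 + K_pG(s) = 0: s² + 8.2s + 27.75 = 0 ⇒ ω_n = 5.268, ζ = 0.7782.
%OS = 100·exp(−πζ/√(1−ζ²)) = 100·exp(−π·0.7782/√0.3943) = 2.04%.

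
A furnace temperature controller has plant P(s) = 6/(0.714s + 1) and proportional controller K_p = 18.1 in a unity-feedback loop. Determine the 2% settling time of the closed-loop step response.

T_s ≈ 0.0261 s

Closed loop: T(s) = K_p·P/(1+K_p·P) = 108.6/(0.714s + 1 + 108.6), with pole at s = −(1 + 108.6)/0.714 = −153.5.
τ = 1/153.5 = 0.006515 s, so 2% settling time ≈ 4τ = 0.0261 s.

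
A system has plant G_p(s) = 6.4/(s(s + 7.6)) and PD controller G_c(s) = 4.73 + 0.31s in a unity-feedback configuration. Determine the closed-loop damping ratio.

ζ = 0.871

Forward path: (4.73 + 0.31s)·6.4/(s(s+7.6)). The closed-loop characteristic equation is s² + (7.6 + 6.4·0.31)s + 6.4·4.73 = 0.
That is s² + 9.584s + 30.27 = 0, so ω_n = 5.502 rad/s and ζ = 9.584/(2·5.502) = 0.871.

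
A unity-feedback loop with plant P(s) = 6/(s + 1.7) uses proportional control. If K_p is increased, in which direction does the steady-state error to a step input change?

decrease

e_ss = 1/(1 + K_p·P(0)); a larger K_p raises the denominator, so e_ss decreases.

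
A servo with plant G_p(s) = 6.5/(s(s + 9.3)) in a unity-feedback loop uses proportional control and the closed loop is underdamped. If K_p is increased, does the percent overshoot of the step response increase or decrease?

Characteristic equation s² + 9.3s + K_p·6.5 = 0: raising K_p raises ω_n while 2ζω_n = 9.3 is fixed, so ζ falls and overshoot grows.

increase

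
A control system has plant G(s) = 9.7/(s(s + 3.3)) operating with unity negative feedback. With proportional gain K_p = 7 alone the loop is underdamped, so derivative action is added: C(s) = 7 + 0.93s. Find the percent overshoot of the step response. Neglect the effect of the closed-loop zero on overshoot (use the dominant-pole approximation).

2.91%

Forward path: (7 + 0.93s)·9.7/(s(s+3.3)). The closed-loop characteristic equation is s² + (3.3 + 9.7·0.93)s + 9.7·7 = 0.
That is s² + 12.32s + 67.9 = 0, so ω_n = 8.24 rad/s and ζ = 12.32/(2·8.24) = 0.7476.
%OS = 100·exp(−πζ/√(1−ζ²)) = 2.91%.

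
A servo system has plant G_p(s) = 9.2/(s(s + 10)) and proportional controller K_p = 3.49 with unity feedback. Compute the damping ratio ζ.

ζ = 0.882

With unity feedback the closed-loop characteristic equation is s² + 10s + 3.49·9.2 = s² + 10s + 32.11 = 0.
Matching s² + 2ζω_n s + ω_n²: ω_n = √32.11 = 5.666 rad/s and 2ζω_n = 10, so ζ = 10/(2·5.666) = 0.882.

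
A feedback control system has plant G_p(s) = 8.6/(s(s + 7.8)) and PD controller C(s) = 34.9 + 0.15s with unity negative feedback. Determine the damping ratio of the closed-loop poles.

Forward path: (34.9 + 0.15s)·8.6/(s(s+7.8)). The closed-loop characteristic equation is s² + (7.8 + 8.6·0.15)s + 8.6·34.9 = 0.
That is s² + 9.09s + 300.1 = 0, so ω_n = 17.32 rad/s and ζ = 9.09/(2·17.32) = 0.2623.

ζ = 0.262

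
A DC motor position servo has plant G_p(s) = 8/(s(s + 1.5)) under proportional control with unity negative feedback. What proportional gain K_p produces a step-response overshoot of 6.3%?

From %OS = 100·exp(−πζ/√(1−ζ²)) = 6.3%, ζ = −ln(0.063)/√(π²+ln²(0.063)) = 0.6606.
Characteristic equation s² + 1.5s + 8K_p = 0 gives ζ = 1.5/(2√(8K_p)).
Setting ζ = 0.6606: √(8K_p) = 1.5/(2·0.6606) = 1.135, so K_p = 1.289/8 = 0.161.

K_p = 0.161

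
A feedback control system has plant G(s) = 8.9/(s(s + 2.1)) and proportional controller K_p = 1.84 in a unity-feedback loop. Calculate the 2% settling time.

T_s ≈ 3.81 s

Closed-loop characteristic equation: s² + 2.1s + 16.38 = 0, so ω_n = 4.047 rad/s and ζ = 2.1/(2·4.047) = 0.2595.
2% settling time T_s ≈ 4/(ζω_n) = 4/1.05 = 3.81 s.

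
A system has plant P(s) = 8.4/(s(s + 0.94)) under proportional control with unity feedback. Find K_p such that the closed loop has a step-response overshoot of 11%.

From %OS = 100·exp(−πζ/√(1−ζ²)) = 11%, ζ = −ln(0.11)/√(π²+ln²(0.11)) = 0.5749.
Characteristic equation s² + 0.94s + 8.4K_p = 0 gives ζ = 0.94/(2√(8.4K_p)).
Setting ζ = 0.5749: √(8.4K_p) = 0.94/(2·0.5749) = 0.8176, so K_p = 0.6684/8.4 = 0.0796.

K_p = 0.0796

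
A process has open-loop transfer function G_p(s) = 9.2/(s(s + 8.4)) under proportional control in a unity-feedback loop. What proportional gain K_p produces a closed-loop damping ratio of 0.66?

Closed-loop characteristic equation: s² + 8.4s + K_p·9.2 = 0.
So ω_n = √(9.2K_p) and 2ζω_n = 8.4, giving ζ = 8.4/(2√(9.2K_p)).
Setting ζ = 0.66: √(9.2K_p) = 8.4/(2·0.66) = 6.364, so K_p = 40.5/9.2 = 4.4.

K_p = 4.4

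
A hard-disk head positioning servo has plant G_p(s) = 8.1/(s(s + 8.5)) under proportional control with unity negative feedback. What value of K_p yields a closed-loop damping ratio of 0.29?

K_p = 26.5

Closed-loop characteristic equation: s² + 8.5s + K_p·8.1 = 0.
So ω_n = √(8.1K_p) and 2ζω_n = 8.5, giving ζ = 8.5/(2√(8.1K_p)).
Setting ζ = 0.29: √(8.1K_p) = 8.5/(2·0.29) = 14.66, so K_p = 214.8/8.1 = 26.5.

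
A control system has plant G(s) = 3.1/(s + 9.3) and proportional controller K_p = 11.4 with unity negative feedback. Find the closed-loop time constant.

τ = 0.0224 s

Closed-loop transfer function: T(s) = K_p·G(s)/(1 + K_p·G(s)) = 35.34/(s + 9.3 + 35.34) = 35.34/(s + 44.64).
Time constant τ = 1/44.64 = 0.0224 s.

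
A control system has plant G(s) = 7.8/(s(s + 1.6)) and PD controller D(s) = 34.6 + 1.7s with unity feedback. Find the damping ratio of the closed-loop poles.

ζ = 0.452

Forward path: (34.6 + 1.7s)·7.8/(s(s+1.6)). The closed-loop characteristic equation is s² + (1.6 + 7.8·1.7)s + 7.8·34.6 = 0.
That is s² + 14.86s + 269.9 = 0, so ω_n = 16.43 rad/s and ζ = 14.86/(2·16.43) = 0.4523.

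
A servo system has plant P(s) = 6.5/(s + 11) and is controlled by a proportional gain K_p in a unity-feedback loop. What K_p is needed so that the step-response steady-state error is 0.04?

K_p = 40.6

Steady-state error for a unit step on this type-0 loop is 1/(1 + K_p·P(0)).
P(0) = 0.5909. Require 1/(1 + K_p·0.5909) = 0.04, so 1 + 0.5909·K_p = 25.
K_p = (25 − 1)/0.5909 = 40.6.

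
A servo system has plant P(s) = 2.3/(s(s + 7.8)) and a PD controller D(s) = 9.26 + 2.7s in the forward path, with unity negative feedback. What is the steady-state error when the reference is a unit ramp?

0.366

The loop has one pole at the origin (type 1). Velocity error constant K_v = lim_{s→0} s·D(s)P(s) = 9.26·2.3/7.8 = 2.731.
Steady-state error to a unit ramp: e_ss = 1/K_v = 0.366.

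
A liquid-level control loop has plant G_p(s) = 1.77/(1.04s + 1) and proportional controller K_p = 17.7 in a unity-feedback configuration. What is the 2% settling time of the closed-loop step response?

Closed loop: T(s) = K_p·G_p/(1+K_p·G_p) = 31.33/(1.04s + 1 + 31.33), with pole at s = −(1 + 31.33)/1.04 = −31.09.
τ = 1/31.09 = 0.03217 s, so 2% settling time ≈ 4τ = 0.129 s.

T_s ≈ 0.129 s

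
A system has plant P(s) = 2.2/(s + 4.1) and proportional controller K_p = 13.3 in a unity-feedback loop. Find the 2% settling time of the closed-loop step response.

T_s ≈ 0.12 s

Closed-loop transfer function: T(s) = K_p·P(s)/(1 + K_p·P(s)) = 29.26/(s + 4.1 + 29.26) = 29.26/(s + 33.36).
Time constant τ = 1/33.36 = 0.02998 s, so the 2% settling time is about 4τ = 0.12 s.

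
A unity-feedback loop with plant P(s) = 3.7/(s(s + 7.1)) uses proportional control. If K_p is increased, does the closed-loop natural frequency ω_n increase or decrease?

ω_n = √(3.7·K_p), which grows with K_p.

increase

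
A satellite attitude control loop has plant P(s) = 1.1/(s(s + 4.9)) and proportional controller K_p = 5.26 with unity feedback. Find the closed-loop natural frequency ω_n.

The closed-loop denominator is s(s+4.9) + 5.26·1.1 = s² + 4.9s + 5.786.
So ω_n² = 5.786 ⇒ ω_n = 2.405 rad/s, and ζ = 4.9/(2ω_n) = 1.02.

ω_n = 2.41 rad/s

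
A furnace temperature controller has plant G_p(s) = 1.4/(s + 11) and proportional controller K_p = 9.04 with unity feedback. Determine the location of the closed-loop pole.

Closed-loop transfer function: T(s) = K_p·G_p(s)/(1 + K_p·G_p(s)) = 12.66/(s + 11 + 12.66) = 12.66/(s + 23.66).
The closed-loop pole is at s = −23.66.

s = -23.66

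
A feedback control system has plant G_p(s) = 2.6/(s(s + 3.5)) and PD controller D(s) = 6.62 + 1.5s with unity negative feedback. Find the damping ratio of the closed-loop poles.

Forward path: (6.62 + 1.5s)·2.6/(s(s+3.5)). The closed-loop characteristic equation is s² + (3.5 + 2.6·1.5)s + 2.6·6.62 = 0.
That is s² + 7.4s + 17.21 = 0, so ω_n = 4.149 rad/s and ζ = 7.4/(2·4.149) = 0.8918.

ζ = 0.892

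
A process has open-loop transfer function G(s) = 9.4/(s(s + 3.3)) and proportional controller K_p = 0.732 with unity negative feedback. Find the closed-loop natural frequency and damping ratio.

1 + K_p·G(s) = 0 gives s² + 3.3s + 6.881 = 0.
So ω_n² = 6.881 ⇒ ω_n = 2.623 rad/s, and ζ = 3.3/(2ω_n) = 0.629.

ω_n = 2.62 rad/s, ζ = 0.629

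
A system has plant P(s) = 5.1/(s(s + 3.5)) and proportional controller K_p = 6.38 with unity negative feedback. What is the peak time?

From 1 + K_pP(s) = 0: s² + 3.5s + 32.54 = 0 ⇒ ω_n = 5.704, ζ = 0.3068.
Damped frequency ω_d = ω_n√(1−ζ²) = 5.429 rad/s, so peak time T_p = π/ω_d = 0.579 s.

T_p = 0.579 s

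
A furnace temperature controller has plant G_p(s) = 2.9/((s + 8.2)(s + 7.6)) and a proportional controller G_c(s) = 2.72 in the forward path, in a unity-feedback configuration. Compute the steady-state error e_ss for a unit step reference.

0.888

The loop is type 0. Static position error constant K_pos = G_c(0)·G_p(0) = 2.72·0.04653 = 0.1266.
Steady-state error to a unit step: e_ss = 1/(1+K_pos) = 1/1.127 = 0.888.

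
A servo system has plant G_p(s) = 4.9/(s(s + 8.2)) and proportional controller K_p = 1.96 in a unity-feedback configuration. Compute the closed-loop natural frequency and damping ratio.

The closed-loop denominator is s(s+8.2) + 1.96·4.9 = s² + 8.2s + 9.604.
So ω_n² = 9.604 ⇒ ω_n = 3.099 rad/s, and ζ = 8.2/(2ω_n) = 1.32.

ω_n = 3.1 rad/s, ζ = 1.32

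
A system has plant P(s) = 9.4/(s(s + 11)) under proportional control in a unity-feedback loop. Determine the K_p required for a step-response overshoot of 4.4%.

From %OS = 100·exp(−πζ/√(1−ζ²)) = 4.4%, ζ = −ln(0.044)/√(π²+ln²(0.044)) = 0.7051.
Characteristic equation s² + 11s + 9.4K_p = 0 gives ζ = 11/(2√(9.4K_p)).
Setting ζ = 0.7051: √(9.4K_p) = 11/(2·0.7051) = 7.801, so K_p = 60.85/9.4 = 6.47.

K_p = 6.47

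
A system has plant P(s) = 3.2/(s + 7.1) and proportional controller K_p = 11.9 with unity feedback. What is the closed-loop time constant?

Closed-loop transfer function: T(s) = K_p·P(s)/(1 + K_p·P(s)) = 38.08/(s + 7.1 + 38.08) = 38.08/(s + 45.18).
Time constant τ = 1/45.18 = 0.0221 s.

τ = 0.0221 s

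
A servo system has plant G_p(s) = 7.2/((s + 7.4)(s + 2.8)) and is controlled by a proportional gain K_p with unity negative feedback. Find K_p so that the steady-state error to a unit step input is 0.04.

Steady-state error for a unit step on this type-0 loop is 1/(1 + K_p·G_p(0)).
G_p(0) = 0.3475. Require 1/(1 + K_p·0.3475) = 0.04, so 1 + 0.3475·K_p = 25.
K_p = (25 − 1)/0.3475 = 69.1.

K_p = 69.1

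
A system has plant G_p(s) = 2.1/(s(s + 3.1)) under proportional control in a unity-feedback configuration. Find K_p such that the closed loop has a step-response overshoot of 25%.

From %OS = 100·exp(−πζ/√(1−ζ²)) = 25%, ζ = −ln(0.25)/√(π²+ln²(0.25)) = 0.4037.
Characteristic equation s² + 3.1s + 2.1K_p = 0 gives ζ = 3.1/(2√(2.1K_p)).
Setting ζ = 0.4037: √(2.1K_p) = 3.1/(2·0.4037) = 3.839, so K_p = 14.74/2.1 = 7.02.

K_p = 7.02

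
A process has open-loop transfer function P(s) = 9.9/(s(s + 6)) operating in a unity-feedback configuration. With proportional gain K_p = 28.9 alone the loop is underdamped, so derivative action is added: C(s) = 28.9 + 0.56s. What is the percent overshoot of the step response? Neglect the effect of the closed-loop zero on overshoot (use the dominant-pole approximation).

32%

Forward path: (28.9 + 0.56s)·9.9/(s(s+6)). The closed-loop characteristic equation is s² + (6 + 9.9·0.56)s + 9.9·28.9 = 0.
That is s² + 11.54s + 286.1 = 0, so ω_n = 16.91 rad/s and ζ = 11.54/(2·16.91) = 0.3412.
%OS = 100·exp(−πζ/√(1−ζ²)) = 32%.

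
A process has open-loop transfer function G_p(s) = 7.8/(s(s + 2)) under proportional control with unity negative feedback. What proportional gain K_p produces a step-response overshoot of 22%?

From %OS = 100·exp(−πζ/√(1−ζ²)) = 22%, ζ = −ln(0.22)/√(π²+ln²(0.22)) = 0.4342.
Characteristic equation s² + 2s + 7.8K_p = 0 gives ζ = 2/(2√(7.8K_p)).
Setting ζ = 0.4342: √(7.8K_p) = 2/(2·0.4342) = 2.303, so K_p = 5.305/7.8 = 0.68.

K_p = 0.68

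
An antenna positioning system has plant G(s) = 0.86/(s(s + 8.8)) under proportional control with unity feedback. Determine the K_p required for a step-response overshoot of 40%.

K_p = 287

From %OS = 100·exp(−πζ/√(1−ζ²)) = 40%, ζ = −ln(0.4)/√(π²+ln²(0.4)) = 0.28.
Characteristic equation s² + 8.8s + 0.86K_p = 0 gives ζ = 8.8/(2√(0.86K_p)).
Setting ζ = 0.28: √(0.86K_p) = 8.8/(2·0.28) = 15.71, so K_p = 246.9/0.86 = 287.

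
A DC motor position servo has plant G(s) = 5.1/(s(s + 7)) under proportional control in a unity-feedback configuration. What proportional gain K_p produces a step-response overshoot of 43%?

From %OS = 100·exp(−πζ/√(1−ζ²)) = 43%, ζ = −ln(0.43)/√(π²+ln²(0.43)) = 0.2594.
Characteristic equation s² + 7s + 5.1K_p = 0 gives ζ = 7/(2√(5.1K_p)).
Setting ζ = 0.2594: √(5.1K_p) = 7/(2·0.2594) = 13.49, so K_p = 182/5.1 = 35.7.

K_p = 35.7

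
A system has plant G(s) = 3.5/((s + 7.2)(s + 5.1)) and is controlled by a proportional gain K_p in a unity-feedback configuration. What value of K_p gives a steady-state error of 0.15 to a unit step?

K_p = 59.5

The loop is type 0, so e_ss(step) = 1/(1 + K_pos) with K_pos = K_p·G(0).
G(0) = 0.09532. Require 1/(1 + K_p·0.09532) = 0.15, so 1 + 0.09532·K_p = 6.667.
K_p = (6.667 − 1)/0.09532 = 59.5.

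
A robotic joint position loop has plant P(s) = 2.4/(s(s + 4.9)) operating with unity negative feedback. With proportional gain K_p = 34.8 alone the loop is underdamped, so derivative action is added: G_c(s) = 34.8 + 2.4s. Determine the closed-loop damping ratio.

Forward path: (34.8 + 2.4s)·2.4/(s(s+4.9)). The closed-loop characteristic equation is s² + (4.9 + 2.4·2.4)s + 2.4·34.8 = 0.
That is s² + 10.66s + 83.52 = 0, so ω_n = 9.139 rad/s and ζ = 10.66/(2·9.139) = 0.5832.

ζ = 0.583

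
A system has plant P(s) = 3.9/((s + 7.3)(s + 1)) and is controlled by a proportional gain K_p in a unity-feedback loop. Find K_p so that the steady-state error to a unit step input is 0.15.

The loop is type 0, so e_ss(step) = 1/(1 + K_pos) with K_pos = K_p·P(0).
P(0) = 0.5342. Require 1/(1 + K_p·0.5342) = 0.15, so 1 + 0.5342·K_p = 6.667.
K_p = (6.667 − 1)/0.5342 = 10.6.

K_p = 10.6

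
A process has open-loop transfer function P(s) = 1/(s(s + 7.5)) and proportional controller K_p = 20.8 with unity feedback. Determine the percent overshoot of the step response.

From 1 + K_pP(s) = 0: s² + 7.5s + 20.8 = 0 ⇒ ω_n = 4.561, ζ = 0.8222.
%OS = 100·exp(−πζ/√(1−ζ²)) = 100·exp(−π·0.8222/√0.3239) = 1.07%.

1.07%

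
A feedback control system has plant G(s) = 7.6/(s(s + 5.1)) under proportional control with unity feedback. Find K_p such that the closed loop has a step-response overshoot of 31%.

K_p = 7.01

From %OS = 100·exp(−πζ/√(1−ζ²)) = 31%, ζ = −ln(0.31)/√(π²+ln²(0.31)) = 0.3493.
Characteristic equation s² + 5.1s + 7.6K_p = 0 gives ζ = 5.1/(2√(7.6K_p)).
Setting ζ = 0.3493: √(7.6K_p) = 5.1/(2·0.3493) = 7.3, so K_p = 53.29/7.6 = 7.01.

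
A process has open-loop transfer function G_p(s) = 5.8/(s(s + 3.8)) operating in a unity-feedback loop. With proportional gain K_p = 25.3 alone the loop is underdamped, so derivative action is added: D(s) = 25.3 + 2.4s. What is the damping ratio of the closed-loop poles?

ζ = 0.731

Forward path: (25.3 + 2.4s)·5.8/(s(s+3.8)). The closed-loop characteristic equation is s² + (3.8 + 5.8·2.4)s + 5.8·25.3 = 0.
That is s² + 17.72s + 146.7 = 0, so ω_n = 12.11 rad/s and ζ = 17.72/(2·12.11) = 0.7314.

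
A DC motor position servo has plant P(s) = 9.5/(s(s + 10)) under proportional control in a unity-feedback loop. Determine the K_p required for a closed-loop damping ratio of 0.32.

Closed-loop characteristic equation: s² + 10s + K_p·9.5 = 0.
So ω_n = √(9.5K_p) and 2ζω_n = 10, giving ζ = 10/(2√(9.5K_p)).
Setting ζ = 0.32: √(9.5K_p) = 10/(2·0.32) = 15.62, so K_p = 244.1/9.5 = 25.7.

K_p = 25.7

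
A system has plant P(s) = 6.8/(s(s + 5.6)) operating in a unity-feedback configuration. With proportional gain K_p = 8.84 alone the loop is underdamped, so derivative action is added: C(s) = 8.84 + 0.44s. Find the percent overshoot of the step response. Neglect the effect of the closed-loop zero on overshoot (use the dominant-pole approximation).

Forward path: (8.84 + 0.44s)·6.8/(s(s+5.6)). The closed-loop characteristic equation is s² + (5.6 + 6.8·0.44)s + 6.8·8.84 = 0.
That is s² + 8.592s + 60.11 = 0, so ω_n = 7.753 rad/s and ζ = 8.592/(2·7.753) = 0.5541.
%OS = 100·exp(−πζ/√(1−ζ²)) = 12.4%.

12.4%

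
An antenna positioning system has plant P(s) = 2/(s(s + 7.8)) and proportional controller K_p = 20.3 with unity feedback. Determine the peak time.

Closed-loop characteristic equation: s² + 7.8s + 40.6 = 0, so ω_n = 6.372 rad/s and ζ = 7.8/(2·6.372) = 0.6121.
Damped frequency ω_d = ω_n√(1−ζ²) = 5.039 rad/s, so peak time T_p = π/ω_d = 0.623 s.

T_p = 0.623 s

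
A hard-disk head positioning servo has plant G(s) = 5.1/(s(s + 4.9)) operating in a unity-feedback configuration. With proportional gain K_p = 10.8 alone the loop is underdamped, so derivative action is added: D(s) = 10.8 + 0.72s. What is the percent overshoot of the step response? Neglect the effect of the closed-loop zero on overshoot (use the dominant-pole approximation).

10.8%

Forward path: (10.8 + 0.72s)·5.1/(s(s+4.9)). The closed-loop characteristic equation is s² + (4.9 + 5.1·0.72)s + 5.1·10.8 = 0.
That is s² + 8.572s + 55.08 = 0, so ω_n = 7.422 rad/s and ζ = 8.572/(2·7.422) = 0.5775.
%OS = 100·exp(−πζ/√(1−ζ²)) = 10.8%.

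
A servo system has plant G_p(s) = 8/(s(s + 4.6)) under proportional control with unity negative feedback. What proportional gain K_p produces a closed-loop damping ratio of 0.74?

Closed-loop characteristic equation: s² + 4.6s + K_p·8 = 0.
So ω_n = √(8K_p) and 2ζω_n = 4.6, giving ζ = 4.6/(2√(8K_p)).
Setting ζ = 0.74: √(8K_p) = 4.6/(2·0.74) = 3.108, so K_p = 9.66/8 = 1.21.

K_p = 1.21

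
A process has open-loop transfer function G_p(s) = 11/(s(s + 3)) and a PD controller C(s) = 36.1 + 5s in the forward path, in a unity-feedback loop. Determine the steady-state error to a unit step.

The open loop C(s)G_p(s) has a pole at the origin (type 1), so the static position error constant is infinite and e_ss = 1/(1+∞) = 0.

0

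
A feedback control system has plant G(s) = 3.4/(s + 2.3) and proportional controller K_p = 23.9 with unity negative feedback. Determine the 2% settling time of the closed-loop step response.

Closed-loop transfer function: T(s) = K_p·G(s)/(1 + K_p·G(s)) = 81.26/(s + 2.3 + 81.26) = 81.26/(s + 83.56).
Time constant τ = 1/83.56 = 0.01197 s, so the 2% settling time is about 4τ = 0.0479 s.

T_s ≈ 0.0479 s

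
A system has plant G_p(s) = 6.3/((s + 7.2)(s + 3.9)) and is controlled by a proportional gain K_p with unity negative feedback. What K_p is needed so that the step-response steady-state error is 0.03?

K_p = 144

For a type-0 loop with proportional control, e_ss = 1/(1 + K_p·G_p(0)).
G_p(0) = 0.2244. Require 1/(1 + K_p·0.2244) = 0.03, so 1 + 0.2244·K_p = 33.33.
K_p = (33.33 − 1)/0.2244 = 144.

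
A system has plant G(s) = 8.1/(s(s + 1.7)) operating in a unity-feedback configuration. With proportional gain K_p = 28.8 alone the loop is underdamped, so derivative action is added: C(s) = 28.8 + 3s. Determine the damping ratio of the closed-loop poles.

Forward path: (28.8 + 3s)·8.1/(s(s+1.7)). The closed-loop characteristic equation is s² + (1.7 + 8.1·3)s + 8.1·28.8 = 0.
That is s² + 26s + 233.3 = 0, so ω_n = 15.27 rad/s and ζ = 26/(2·15.27) = 0.8511.

ζ = 0.851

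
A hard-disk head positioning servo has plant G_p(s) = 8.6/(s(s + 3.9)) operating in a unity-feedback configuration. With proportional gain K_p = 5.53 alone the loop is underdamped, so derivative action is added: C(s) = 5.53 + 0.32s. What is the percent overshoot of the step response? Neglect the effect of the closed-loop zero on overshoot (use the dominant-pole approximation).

17.7%

Forward path: (5.53 + 0.32s)·8.6/(s(s+3.9)). The closed-loop characteristic equation is s² + (3.9 + 8.6·0.32)s + 8.6·5.53 = 0.
That is s² + 6.652s + 47.56 = 0, so ω_n = 6.896 rad/s and ζ = 6.652/(2·6.896) = 0.4823.
%OS = 100·exp(−πζ/√(1−ζ²)) = 17.7%.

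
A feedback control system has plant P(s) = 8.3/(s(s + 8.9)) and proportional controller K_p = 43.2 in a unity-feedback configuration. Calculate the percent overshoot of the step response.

Closed-loop characteristic equation: s² + 8.9s + 358.6 = 0, so ω_n = 18.94 rad/s and ζ = 8.9/(2·18.94) = 0.235.
%OS = 100·exp(−πζ/√(1−ζ²)) = 100·exp(−π·0.235/√0.9448) = 46.8%.

46.8%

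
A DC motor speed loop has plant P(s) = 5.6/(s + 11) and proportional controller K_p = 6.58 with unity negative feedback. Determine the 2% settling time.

T_s ≈ 0.0836 s

Closed-loop transfer function: T(s) = K_p·P(s)/(1 + K_p·P(s)) = 36.85/(s + 11 + 36.85) = 36.85/(s + 47.85).
Time constant τ = 1/47.85 = 0.0209 s, so the 2% settling time is about 4τ = 0.0836 s.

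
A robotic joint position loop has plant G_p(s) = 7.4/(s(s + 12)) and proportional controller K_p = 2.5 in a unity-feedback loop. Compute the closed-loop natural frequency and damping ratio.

With unity feedback the closed-loop characteristic equation is s² + 12s + 2.5·7.4 = s² + 12s + 18.5 = 0.
Matching s² + 2ζω_n s + ω_n²: ω_n = √18.5 = 4.301 rad/s and 2ζω_n = 12, so ζ = 12/(2·4.301) = 1.39.

ω_n = 4.3 rad/s, ζ = 1.39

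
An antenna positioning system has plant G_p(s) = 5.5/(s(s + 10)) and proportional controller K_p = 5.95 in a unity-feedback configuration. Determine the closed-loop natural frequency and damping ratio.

The closed-loop denominator is s(s+10) + 5.95·5.5 = s² + 10s + 32.73.
Matching s² + 2ζω_n s + ω_n²: ω_n = √32.73 = 5.721 rad/s and 2ζω_n = 10, so ζ = 10/(2·5.721) = 0.874.

ω_n = 5.72 rad/s, ζ = 0.874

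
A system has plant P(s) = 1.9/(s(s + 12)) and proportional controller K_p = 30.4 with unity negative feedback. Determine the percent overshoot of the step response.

1.76%

Closed-loop characteristic equation: s² + 12s + 57.76 = 0, so ω_n = 7.6 rad/s and ζ = 12/(2·7.6) = 0.7895.
%OS = 100·exp(−πζ/√(1−ζ²)) = 100·exp(−π·0.7895/√0.3767) = 1.76%.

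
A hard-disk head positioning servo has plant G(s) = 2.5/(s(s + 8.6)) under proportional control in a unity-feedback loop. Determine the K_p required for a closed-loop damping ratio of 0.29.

Closed-loop characteristic equation: s² + 8.6s + K_p·2.5 = 0.
So ω_n = √(2.5K_p) and 2ζω_n = 8.6, giving ζ = 8.6/(2√(2.5K_p)).
Setting ζ = 0.29: √(2.5K_p) = 8.6/(2·0.29) = 14.83, so K_p = 219.9/2.5 = 87.9.

K_p = 87.9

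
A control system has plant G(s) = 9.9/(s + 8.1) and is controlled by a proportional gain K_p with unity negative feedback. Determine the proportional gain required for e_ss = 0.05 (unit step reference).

The loop is type 0, so e_ss(step) = 1/(1 + K_pos) with K_pos = K_p·G(0).
G(0) = 1.222. Require 1/(1 + K_p·1.222) = 0.05, so 1 + 1.222·K_p = 20.
K_p = (20 − 1)/1.222 = 15.5.

K_p = 15.5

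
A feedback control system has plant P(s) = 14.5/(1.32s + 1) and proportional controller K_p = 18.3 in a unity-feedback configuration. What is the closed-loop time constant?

Closed loop: T(s) = K_p·P/(1+K_p·P) = 265.4/(1.32s + 1 + 265.4), with pole at s = −(1 + 265.4)/1.32 = −201.8.
Closed-loop time constant τ = 1/201.8 = 0.00496 s.

τ = 0.00496 s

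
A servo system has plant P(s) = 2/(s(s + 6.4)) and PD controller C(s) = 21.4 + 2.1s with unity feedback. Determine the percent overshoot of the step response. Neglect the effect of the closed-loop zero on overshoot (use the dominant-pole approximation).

1.3%

Forward path: (21.4 + 2.1s)·2/(s(s+6.4)). The closed-loop characteristic equation is s² + (6.4 + 2·2.1)s + 2·21.4 = 0.
That is s² + 10.6s + 42.8 = 0, so ω_n = 6.542 rad/s and ζ = 10.6/(2·6.542) = 0.8101.
%OS = 100·exp(−πζ/√(1−ζ²)) = 1.3%.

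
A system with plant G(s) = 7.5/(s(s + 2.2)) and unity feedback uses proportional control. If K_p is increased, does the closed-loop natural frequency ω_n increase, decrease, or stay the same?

ω_n = √(7.5·K_p), which grows with K_p.

increase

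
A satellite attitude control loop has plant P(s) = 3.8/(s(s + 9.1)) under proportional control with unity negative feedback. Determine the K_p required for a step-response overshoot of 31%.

From %OS = 100·exp(−πζ/√(1−ζ²)) = 31%, ζ = −ln(0.31)/√(π²+ln²(0.31)) = 0.3493.
Characteristic equation s² + 9.1s + 3.8K_p = 0 gives ζ = 9.1/(2√(3.8K_p)).
Setting ζ = 0.3493: √(3.8K_p) = 9.1/(2·0.3493) = 13.03, so K_p = 169.7/3.8 = 44.6.

K_p = 44.6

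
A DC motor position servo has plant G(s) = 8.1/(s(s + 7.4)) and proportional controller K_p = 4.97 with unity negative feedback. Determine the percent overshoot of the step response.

From 1 + K_pG(s) = 0: s² + 7.4s + 40.26 = 0 ⇒ ω_n = 6.345, ζ = 0.5832.
%OS = 100·exp(−πζ/√(1−ζ²)) = 100·exp(−π·0.5832/√0.6599) = 10.5%.

10.5%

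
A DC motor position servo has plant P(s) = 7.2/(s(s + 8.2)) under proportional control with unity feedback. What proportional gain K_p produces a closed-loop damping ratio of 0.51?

K_p = 8.98

Closed-loop characteristic equation: s² + 8.2s + K_p·7.2 = 0.
So ω_n = √(7.2K_p) and 2ζω_n = 8.2, giving ζ = 8.2/(2√(7.2K_p)).
Setting ζ = 0.51: √(7.2K_p) = 8.2/(2·0.51) = 8.039, so K_p = 64.63/7.2 = 8.98.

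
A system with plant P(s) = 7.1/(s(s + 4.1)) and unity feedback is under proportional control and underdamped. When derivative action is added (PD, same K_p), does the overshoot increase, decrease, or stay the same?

With PD the characteristic equation becomes s² + (a + K·K_d)s + K·K_p = 0; the damping term grows, ζ rises, overshoot falls.

decrease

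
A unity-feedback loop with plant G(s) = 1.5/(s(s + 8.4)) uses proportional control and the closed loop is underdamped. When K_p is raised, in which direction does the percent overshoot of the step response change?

Characteristic equation s² + 8.4s + K_p·1.5 = 0: raising K_p raises ω_n while 2ζω_n = 8.4 is fixed, so ζ falls and overshoot grows.

increase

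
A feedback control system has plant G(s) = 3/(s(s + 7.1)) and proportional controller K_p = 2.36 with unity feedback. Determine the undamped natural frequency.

With unity feedback the closed-loop characteristic equation is s² + 7.1s + 2.36·3 = s² + 7.1s + 7.08 = 0.
Matching s² + 2ζω_n s + ω_n²: ω_n = √7.08 = 2.661 rad/s and 2ζω_n = 7.1, so ζ = 7.1/(2·2.661) = 1.33.

ω_n = 2.66 rad/s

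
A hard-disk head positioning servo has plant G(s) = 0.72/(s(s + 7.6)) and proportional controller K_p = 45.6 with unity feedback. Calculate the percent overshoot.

Closed-loop characteristic equation: s² + 7.6s + 32.83 = 0, so ω_n = 5.73 rad/s and ζ = 7.6/(2·5.73) = 0.6632.
%OS = 100·exp(−πζ/√(1−ζ²)) = 100·exp(−π·0.6632/√0.5602) = 6.18%.

6.18%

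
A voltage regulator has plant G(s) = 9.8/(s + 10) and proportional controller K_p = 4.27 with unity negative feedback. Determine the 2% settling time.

T_s ≈ 0.0772 s

Closed-loop transfer function: T(s) = K_p·G(s)/(1 + K_p·G(s)) = 41.85/(s + 10 + 41.85) = 41.85/(s + 51.85).
Time constant τ = 1/51.85 = 0.01929 s, so the 2% settling time is about 4τ = 0.0772 s.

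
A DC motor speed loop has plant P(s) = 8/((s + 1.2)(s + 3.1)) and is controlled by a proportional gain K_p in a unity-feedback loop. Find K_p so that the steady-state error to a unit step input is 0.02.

K_p = 22.8

For a type-0 loop with proportional control, e_ss = 1/(1 + K_p·P(0)).
P(0) = 2.151. Require 1/(1 + K_p·2.151) = 0.02, so 1 + 2.151·K_p = 50.
K_p = (50 − 1)/2.151 = 22.8.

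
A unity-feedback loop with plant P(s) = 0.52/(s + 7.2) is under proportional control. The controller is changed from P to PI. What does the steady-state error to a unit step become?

0

Adding integral action puts a pole at s = 0 in the forward path, raising the system type to 1; a type-1 loop has zero steady-state error to a step.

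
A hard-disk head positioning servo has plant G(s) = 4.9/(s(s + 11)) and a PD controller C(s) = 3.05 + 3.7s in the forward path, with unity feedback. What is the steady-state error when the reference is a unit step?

0

The open loop C(s)G(s) has a pole at the origin (type 1), so the static position error constant is infinite and e_ss = 1/(1+∞) = 0.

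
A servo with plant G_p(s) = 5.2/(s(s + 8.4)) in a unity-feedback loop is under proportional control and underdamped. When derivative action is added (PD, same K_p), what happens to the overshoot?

decrease

The derivative term adds K·K_d to the s-coefficient of the characteristic equation, raising 2ζω_n while ω_n is unchanged; ζ increases, so overshoot decreases.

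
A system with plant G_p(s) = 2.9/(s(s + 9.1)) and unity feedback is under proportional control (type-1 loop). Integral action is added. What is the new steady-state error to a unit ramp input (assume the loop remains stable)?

The integrator raises the loop to type 2, so K_v → ∞ and e_ss to a ramp is zero.

0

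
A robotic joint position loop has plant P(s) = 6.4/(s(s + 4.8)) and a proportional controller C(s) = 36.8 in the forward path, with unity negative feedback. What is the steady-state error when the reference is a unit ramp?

0.0204

The loop has one pole at the origin (type 1). Velocity error constant K_v = lim_{s→0} s·C(s)P(s) = 36.8·6.4/4.8 = 49.07.
Steady-state error to a unit ramp: e_ss = 1/K_v = 0.0204.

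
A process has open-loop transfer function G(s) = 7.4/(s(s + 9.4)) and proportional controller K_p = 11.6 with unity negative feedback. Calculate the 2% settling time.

From 1 + K_pG(s) = 0: s² + 9.4s + 85.84 = 0 ⇒ ω_n = 9.265, ζ = 0.5073.
2% settling time T_s ≈ 4/(ζω_n) = 4/4.7 = 0.851 s.

T_s ≈ 0.851 s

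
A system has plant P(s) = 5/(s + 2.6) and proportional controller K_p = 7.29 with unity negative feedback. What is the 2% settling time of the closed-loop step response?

Closed-loop transfer function: T(s) = K_p·P(s)/(1 + K_p·P(s)) = 36.45/(s + 2.6 + 36.45) = 36.45/(s + 39.05).
Time constant τ = 1/39.05 = 0.02561 s, so the 2% settling time is about 4τ = 0.102 s.

T_s ≈ 0.102 s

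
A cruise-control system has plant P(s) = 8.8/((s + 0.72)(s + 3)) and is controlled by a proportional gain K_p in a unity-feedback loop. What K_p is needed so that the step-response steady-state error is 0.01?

K_p = 24.3

For a type-0 loop with proportional control, e_ss = 1/(1 + K_p·P(0)).
P(0) = 4.074. Require 1/(1 + K_p·4.074) = 0.01, so 1 + 4.074·K_p = 100.
K_p = (100 − 1)/4.074 = 24.3.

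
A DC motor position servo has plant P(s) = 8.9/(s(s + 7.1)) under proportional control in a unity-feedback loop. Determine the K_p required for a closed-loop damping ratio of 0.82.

Closed-loop characteristic equation: s² + 7.1s + K_p·8.9 = 0.
So ω_n = √(8.9K_p) and 2ζω_n = 7.1, giving ζ = 7.1/(2√(8.9K_p)).
Setting ζ = 0.82: √(8.9K_p) = 7.1/(2·0.82) = 4.329, so K_p = 18.74/8.9 = 2.11.

K_p = 2.11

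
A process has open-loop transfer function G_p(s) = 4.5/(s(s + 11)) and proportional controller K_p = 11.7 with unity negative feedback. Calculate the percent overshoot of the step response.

Closed-loop characteristic equation: s² + 11s + 52.65 = 0, so ω_n = 7.256 rad/s and ζ = 11/(2·7.256) = 0.758.
%OS = 100·exp(−πζ/√(1−ζ²)) = 100·exp(−π·0.758/√0.4255) = 2.6%.

2.6%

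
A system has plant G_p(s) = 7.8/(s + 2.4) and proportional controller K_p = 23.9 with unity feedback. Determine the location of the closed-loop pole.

Closed-loop transfer function: T(s) = K_p·G_p(s)/(1 + K_p·G_p(s)) = 186.4/(s + 2.4 + 186.4) = 186.4/(s + 188.8).
The closed-loop pole is at s = −188.8.

s = -188.8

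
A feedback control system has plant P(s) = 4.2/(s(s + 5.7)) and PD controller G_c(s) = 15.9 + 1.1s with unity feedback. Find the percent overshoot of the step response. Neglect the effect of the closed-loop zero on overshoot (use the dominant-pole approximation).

Forward path: (15.9 + 1.1s)·4.2/(s(s+5.7)). The closed-loop characteristic equation is s² + (5.7 + 4.2·1.1)s + 4.2·15.9 = 0.
That is s² + 10.32s + 66.78 = 0, so ω_n = 8.172 rad/s and ζ = 10.32/(2·8.172) = 0.6314.
%OS = 100·exp(−πζ/√(1−ζ²)) = 7.74%.

7.74%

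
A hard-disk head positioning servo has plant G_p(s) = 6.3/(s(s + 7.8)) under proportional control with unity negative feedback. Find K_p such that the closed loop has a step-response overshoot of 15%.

K_p = 9.03

From %OS = 100·exp(−πζ/√(1−ζ²)) = 15%, ζ = −ln(0.15)/√(π²+ln²(0.15)) = 0.5169.
Characteristic equation s² + 7.8s + 6.3K_p = 0 gives ζ = 7.8/(2√(6.3K_p)).
Setting ζ = 0.5169: √(6.3K_p) = 7.8/(2·0.5169) = 7.545, so K_p = 56.92/6.3 = 9.03.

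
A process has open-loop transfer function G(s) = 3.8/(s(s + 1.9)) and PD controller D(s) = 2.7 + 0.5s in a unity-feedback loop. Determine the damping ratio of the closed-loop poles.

Forward path: (2.7 + 0.5s)·3.8/(s(s+1.9)). The closed-loop characteristic equation is s² + (1.9 + 3.8·0.5)s + 3.8·2.7 = 0.
That is s² + 3.8s + 10.26 = 0, so ω_n = 3.203 rad/s and ζ = 3.8/(2·3.203) = 0.5932.

ζ = 0.593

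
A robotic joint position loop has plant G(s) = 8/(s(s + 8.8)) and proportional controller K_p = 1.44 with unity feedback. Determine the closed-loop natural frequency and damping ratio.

ω_n = 3.39 rad/s, ζ = 1.3

The closed-loop denominator is s(s+8.8) + 1.44·8 = s² + 8.8s + 11.52.
So ω_n² = 11.52 ⇒ ω_n = 3.394 rad/s, and ζ = 8.8/(2ω_n) = 1.3.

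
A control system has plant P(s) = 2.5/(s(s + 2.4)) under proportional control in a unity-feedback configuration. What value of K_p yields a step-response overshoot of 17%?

From %OS = 100·exp(−πζ/√(1−ζ²)) = 17%, ζ = −ln(0.17)/√(π²+ln²(0.17)) = 0.4913.
Characteristic equation s² + 2.4s + 2.5K_p = 0 gives ζ = 2.4/(2√(2.5K_p)).
Setting ζ = 0.4913: √(2.5K_p) = 2.4/(2·0.4913) = 2.443, so K_p = 5.966/2.5 = 2.39.

K_p = 2.39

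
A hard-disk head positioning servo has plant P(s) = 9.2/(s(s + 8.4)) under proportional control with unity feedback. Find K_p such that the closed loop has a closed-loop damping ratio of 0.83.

Closed-loop characteristic equation: s² + 8.4s + K_p·9.2 = 0.
So ω_n = √(9.2K_p) and 2ζω_n = 8.4, giving ζ = 8.4/(2√(9.2K_p)).
Setting ζ = 0.83: √(9.2K_p) = 8.4/(2·0.83) = 5.06, so K_p = 25.61/9.2 = 2.78.

K_p = 2.78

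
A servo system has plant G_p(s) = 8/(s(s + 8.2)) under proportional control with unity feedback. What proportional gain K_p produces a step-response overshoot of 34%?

From %OS = 100·exp(−πζ/√(1−ζ²)) = 34%, ζ = −ln(0.34)/√(π²+ln²(0.34)) = 0.3248.
Characteristic equation s² + 8.2s + 8K_p = 0 gives ζ = 8.2/(2√(8K_p)).
Setting ζ = 0.3248: √(8K_p) = 8.2/(2·0.3248) = 12.62, so K_p = 159.4/8 = 19.9.

K_p = 19.9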